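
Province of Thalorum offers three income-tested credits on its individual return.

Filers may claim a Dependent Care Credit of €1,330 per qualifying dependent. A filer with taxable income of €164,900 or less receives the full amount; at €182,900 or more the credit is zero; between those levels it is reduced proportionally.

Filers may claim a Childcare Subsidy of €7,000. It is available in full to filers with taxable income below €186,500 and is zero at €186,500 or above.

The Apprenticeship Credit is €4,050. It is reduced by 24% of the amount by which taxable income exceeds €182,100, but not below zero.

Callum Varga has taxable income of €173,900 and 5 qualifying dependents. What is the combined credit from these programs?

€14,375

Dependent Care Credit: base = 5 × €1,330 = €6,650. €173,900 is €9,000 into a €18,000 phase-out range, leaving 9,000/18,000 of the credit: €6,650 × 9,000/18,000 = €3,325.
Childcare Subsidy: €173,900 is below the €186,500 cutoff, so the full €7,000 applies.
Apprenticeship Credit: €173,900 is at or below the €182,100 threshold, so the full €4,050 applies.
Total: €3,325 + €7,000 + €4,050 = €14,375.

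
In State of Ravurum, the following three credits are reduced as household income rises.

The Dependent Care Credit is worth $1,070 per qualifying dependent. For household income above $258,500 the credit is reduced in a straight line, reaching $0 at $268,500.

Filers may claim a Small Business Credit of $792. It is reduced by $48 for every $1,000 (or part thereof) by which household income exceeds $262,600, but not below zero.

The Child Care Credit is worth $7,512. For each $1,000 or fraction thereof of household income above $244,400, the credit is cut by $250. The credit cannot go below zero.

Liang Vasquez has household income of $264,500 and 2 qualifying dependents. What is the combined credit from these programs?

Dependent Care Credit: base = 2 × $1,070 = $2,140. $264,500 is $6,000 into a $10,000 phase-out range, leaving 4,000/10,000 of the credit: $2,140 × 4,000/10,000 = $856.
Small Business Credit: income exceeds $262,600 by $1,900, which is 2 full-or-partial $1,000 increments; reduction = 2 × $48 = $96, leaving $696.
Child Care Credit: income exceeds $244,400 by $20,100, which is 21 full-or-partial $1,000 increments; reduction = 21 × $250 = $5,250, leaving $2,262.
Total: $856 + $696 + $2,262 = $3,814.

$3,814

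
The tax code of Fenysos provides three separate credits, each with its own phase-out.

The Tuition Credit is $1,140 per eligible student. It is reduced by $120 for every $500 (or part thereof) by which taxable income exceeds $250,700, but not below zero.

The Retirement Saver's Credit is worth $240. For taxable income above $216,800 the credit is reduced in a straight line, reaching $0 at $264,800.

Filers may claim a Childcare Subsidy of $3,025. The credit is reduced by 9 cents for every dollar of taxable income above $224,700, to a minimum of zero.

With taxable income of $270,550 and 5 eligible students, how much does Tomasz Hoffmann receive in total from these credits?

$900

Tuition Credit: base = 5 × $1,140 = $5,700. income exceeds $250,700 by $19,850, which is 40 full-or-partial $500 increments; reduction = 40 × $120 = $4,800, leaving $900.
Retirement Saver's Credit: $270,550 is at or above $264,800, so the credit is $0.
Childcare Subsidy: 9% of the $45,850 excess over $224,700 is $4,126.50 ≥ base, so the credit is $0.
Total: $900 + $0 + $0 = $900.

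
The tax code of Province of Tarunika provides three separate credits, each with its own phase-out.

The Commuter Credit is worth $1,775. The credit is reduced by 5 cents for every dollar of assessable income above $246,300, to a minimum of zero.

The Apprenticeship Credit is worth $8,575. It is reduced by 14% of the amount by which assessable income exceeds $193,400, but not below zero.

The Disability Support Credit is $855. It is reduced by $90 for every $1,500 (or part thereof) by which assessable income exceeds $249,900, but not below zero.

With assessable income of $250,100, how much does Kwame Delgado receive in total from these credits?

$2,987

Commuter Credit: 5% of the $3,800 excess over $246,300 is $190; credit = $1,775 − $190 = $1,585.
Apprenticeship Credit: 14% of the $56,700 excess over $193,400 is $7,938; credit = $8,575 − $7,938 = $637.
Disability Support Credit: income exceeds $249,900 by $200, which is 1 full-or-partial $1,500 increment; reduction = 1 × $90 = $90, leaving $765.
Total: $1,585 + $637 + $765 = $2,987.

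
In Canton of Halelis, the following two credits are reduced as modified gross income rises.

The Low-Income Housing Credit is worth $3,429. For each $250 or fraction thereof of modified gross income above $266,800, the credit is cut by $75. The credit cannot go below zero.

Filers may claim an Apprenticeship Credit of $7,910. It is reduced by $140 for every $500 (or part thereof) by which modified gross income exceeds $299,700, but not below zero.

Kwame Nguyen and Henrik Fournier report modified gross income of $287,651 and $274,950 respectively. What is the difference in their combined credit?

Kwame ($287,651): Low-Income Housing Credit: income exceeds $266,800 by $20,851 → 84 increments × $75 = $6,300 ≥ base, so the credit is $0. Apprenticeship Credit: $287,651 is at or below the $299,700 threshold, so the full $7,910 applies. total $0 + $7,910 = $7,910
Henrik ($274,950): Low-Income Housing Credit: income exceeds $266,800 by $8,150, which is 33 full-or-partial $250 increments; reduction = 33 × $75 = $2,475, leaving $954. Apprenticeship Credit: $274,950 is at or below the $299,700 threshold, so the full $7,910 applies. total $954 + $7,910 = $8,864
Difference: |$7,910 − $8,864| = $954.

$954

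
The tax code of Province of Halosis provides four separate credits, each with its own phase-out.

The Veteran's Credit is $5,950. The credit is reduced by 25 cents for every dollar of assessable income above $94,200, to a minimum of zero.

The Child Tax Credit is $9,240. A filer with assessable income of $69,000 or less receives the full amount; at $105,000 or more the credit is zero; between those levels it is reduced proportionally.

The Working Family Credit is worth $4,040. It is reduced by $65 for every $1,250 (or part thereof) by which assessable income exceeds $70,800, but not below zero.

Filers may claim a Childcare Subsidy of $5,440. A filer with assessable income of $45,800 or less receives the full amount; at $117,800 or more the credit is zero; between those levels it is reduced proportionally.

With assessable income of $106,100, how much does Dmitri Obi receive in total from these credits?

$6,014

Veteran's Credit: 25% of the $11,900 excess over $94,200 is $2,975; credit = $5,950 − $2,975 = $2,975.
Child Tax Credit: $106,100 is at or above $105,000, so the credit is $0.
Working Family Credit: income exceeds $70,800 by $35,300, which is 29 full-or-partial $1,250 increments; reduction = 29 × $65 = $1,885, leaving $2,155.
Childcare Subsidy: $106,100 is $60,300 into a $72,000 phase-out range, leaving 11,700/72,000 of the credit: $5,440 × 11,700/72,000 = $884.
Total: $2,975 + $0 + $2,155 + $884 = $6,014.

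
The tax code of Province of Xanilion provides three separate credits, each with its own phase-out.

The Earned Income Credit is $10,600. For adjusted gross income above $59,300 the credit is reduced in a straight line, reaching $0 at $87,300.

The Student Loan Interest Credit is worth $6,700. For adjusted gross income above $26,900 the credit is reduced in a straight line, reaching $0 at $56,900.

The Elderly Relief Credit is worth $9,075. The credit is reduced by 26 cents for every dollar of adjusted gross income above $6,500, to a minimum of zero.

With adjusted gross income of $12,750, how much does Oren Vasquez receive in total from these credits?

$24,750

Earned Income Credit: $12,750 is at or below the $59,300 threshold, so the full $10,600 applies.
Student Loan Interest Credit: $12,750 is at or below the $26,900 threshold, so the full $6,700 applies.
Elderly Relief Credit: 26% of the $6,250 excess over $6,500 is $1,625; credit = $9,075 − $1,625 = $7,450.
Total: $10,600 + $6,700 + $7,450 = $24,750.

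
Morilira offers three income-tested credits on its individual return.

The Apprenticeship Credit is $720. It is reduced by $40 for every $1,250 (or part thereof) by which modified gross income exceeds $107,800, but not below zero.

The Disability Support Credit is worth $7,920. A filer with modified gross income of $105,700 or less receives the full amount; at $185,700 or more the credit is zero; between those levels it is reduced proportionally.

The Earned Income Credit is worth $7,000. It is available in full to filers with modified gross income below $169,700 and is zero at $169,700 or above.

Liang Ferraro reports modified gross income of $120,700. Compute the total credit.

$13,715

Apprenticeship Credit: income exceeds $107,800 by $12,900, which is 11 full-or-partial $1,250 increments; reduction = 11 × $40 = $440, leaving $280.
Disability Support Credit: $120,700 is $15,000 into a $80,000 phase-out range, leaving 65,000/80,000 of the credit: $7,920 × 65,000/80,000 = $6,435.
Earned Income Credit: $120,700 is below the $169,700 cutoff, so the full $7,000 applies.
Total: $280 + $6,435 + $7,000 = $13,715.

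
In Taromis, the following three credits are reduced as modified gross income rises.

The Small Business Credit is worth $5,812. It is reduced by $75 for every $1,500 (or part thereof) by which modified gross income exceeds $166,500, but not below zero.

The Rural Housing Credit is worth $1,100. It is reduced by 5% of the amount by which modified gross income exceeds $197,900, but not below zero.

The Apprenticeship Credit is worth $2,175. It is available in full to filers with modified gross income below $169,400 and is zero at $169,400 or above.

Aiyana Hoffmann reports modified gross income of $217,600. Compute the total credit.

Small Business Credit: income exceeds $166,500 by $51,100, which is 35 full-or-partial $1,500 increments; reduction = 35 × $75 = $2,625, leaving $3,187.
Rural Housing Credit: 5% of the $19,700 excess over $197,900 is $985; credit = $1,100 − $985 = $115.
Apprenticeship Credit: $217,600 meets or exceeds the $169,400 cutoff, so the credit is $0.
Total: $3,187 + $115 + $0 = $3,302.

$3,302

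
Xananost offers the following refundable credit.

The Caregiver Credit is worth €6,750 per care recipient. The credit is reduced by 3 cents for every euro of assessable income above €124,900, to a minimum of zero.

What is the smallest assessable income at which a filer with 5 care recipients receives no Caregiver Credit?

€1,249,900

Full credit = 5 × €6,750 = €33,750.
The credit falls by 3% of each euro above €124,900, so it reaches zero when the excess is €33,750 / 3% = €1,125,000: income = €124,900 + €1,125,000 = €1,249,900.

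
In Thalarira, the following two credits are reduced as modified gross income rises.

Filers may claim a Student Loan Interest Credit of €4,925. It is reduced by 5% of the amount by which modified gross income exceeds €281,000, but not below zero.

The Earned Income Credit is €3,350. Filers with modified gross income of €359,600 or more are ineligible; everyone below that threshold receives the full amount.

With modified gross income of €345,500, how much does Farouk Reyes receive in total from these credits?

Student Loan Interest Credit: 5% of the €64,500 excess over €281,000 is €3,225; credit = €4,925 − €3,225 = €1,700.
Earned Income Credit: €345,500 is below the €359,600 cutoff, so the full €3,350 applies.
Total: €1,700 + €3,350 = €5,050.

€5,050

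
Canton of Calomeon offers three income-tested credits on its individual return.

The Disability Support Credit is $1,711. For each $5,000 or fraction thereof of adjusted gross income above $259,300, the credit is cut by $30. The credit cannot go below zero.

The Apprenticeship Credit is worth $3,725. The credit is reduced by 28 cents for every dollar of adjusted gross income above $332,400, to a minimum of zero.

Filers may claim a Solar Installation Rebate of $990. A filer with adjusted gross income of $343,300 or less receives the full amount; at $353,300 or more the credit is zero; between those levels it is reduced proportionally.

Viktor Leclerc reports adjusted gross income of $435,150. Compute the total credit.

Disability Support Credit: income exceeds $259,300 by $175,850, which is 36 full-or-partial $5,000 increments; reduction = 36 × $30 = $1,080, leaving $631.
Apprenticeship Credit: 28% of the $102,750 excess over $332,400 is $28,770 ≥ base, so the credit is $0.
Solar Installation Rebate: $435,150 is at or above $353,300, so the credit is $0.
Total: $631 + $0 + $0 = $631.

$631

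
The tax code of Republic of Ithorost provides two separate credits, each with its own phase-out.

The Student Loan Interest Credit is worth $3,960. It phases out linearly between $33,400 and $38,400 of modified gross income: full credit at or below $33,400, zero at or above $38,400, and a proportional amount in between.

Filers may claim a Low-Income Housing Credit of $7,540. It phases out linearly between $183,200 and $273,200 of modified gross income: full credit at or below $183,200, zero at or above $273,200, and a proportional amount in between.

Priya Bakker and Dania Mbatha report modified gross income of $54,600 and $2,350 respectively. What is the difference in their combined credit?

$3,960

Priya ($54,600): Student Loan Interest Credit: $54,600 is at or above $38,400, so the credit is $0. Low-Income Housing Credit: $54,600 is at or below the $183,200 threshold, so the full $7,540 applies. total $0 + $7,540 = $7,540
Dania ($2,350): Student Loan Interest Credit: $2,350 is at or below the $33,400 threshold, so the full $3,960 applies. Low-Income Housing Credit: $2,350 is at or below the $183,200 threshold, so the full $7,540 applies. total $3,960 + $7,540 = $11,500
Difference: |$7,540 − $11,500| = $3,960.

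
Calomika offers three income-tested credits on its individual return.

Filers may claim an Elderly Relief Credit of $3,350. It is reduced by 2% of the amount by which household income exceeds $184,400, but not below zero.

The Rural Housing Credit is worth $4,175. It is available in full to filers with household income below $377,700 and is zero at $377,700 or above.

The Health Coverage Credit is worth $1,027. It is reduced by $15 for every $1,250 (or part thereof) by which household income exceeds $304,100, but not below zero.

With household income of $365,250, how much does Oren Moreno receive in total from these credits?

$4,467

Elderly Relief Credit: 2% of the $180,850 excess over $184,400 is $3,617 ≥ base, so the credit is $0.
Rural Housing Credit: $365,250 is below the $377,700 cutoff, so the full $4,175 applies.
Health Coverage Credit: income exceeds $304,100 by $61,150, which is 49 full-or-partial $1,250 increments; reduction = 49 × $15 = $735, leaving $292.
Total: $0 + $4,175 + $292 = $4,467.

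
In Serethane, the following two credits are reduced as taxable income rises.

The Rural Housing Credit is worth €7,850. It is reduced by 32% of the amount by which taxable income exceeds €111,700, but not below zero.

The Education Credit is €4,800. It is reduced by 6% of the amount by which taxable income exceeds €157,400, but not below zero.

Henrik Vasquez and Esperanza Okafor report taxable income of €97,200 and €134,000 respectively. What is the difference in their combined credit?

Henrik (€97,200): Rural Housing Credit: €97,200 is at or below the €111,700 threshold, so the full €7,850 applies. Education Credit: €97,200 is at or below the €157,400 threshold, so the full €4,800 applies. total €7,850 + €4,800 = €12,650
Esperanza (€134,000): Rural Housing Credit: 32% of the €22,300 excess over €111,700 is €7,136; credit = €7,850 − €7,136 = €714. Education Credit: €134,000 is at or below the €157,400 threshold, so the full €4,800 applies. total €714 + €4,800 = €5,514
Difference: |€12,650 − €5,514| = €7,136.

€7,136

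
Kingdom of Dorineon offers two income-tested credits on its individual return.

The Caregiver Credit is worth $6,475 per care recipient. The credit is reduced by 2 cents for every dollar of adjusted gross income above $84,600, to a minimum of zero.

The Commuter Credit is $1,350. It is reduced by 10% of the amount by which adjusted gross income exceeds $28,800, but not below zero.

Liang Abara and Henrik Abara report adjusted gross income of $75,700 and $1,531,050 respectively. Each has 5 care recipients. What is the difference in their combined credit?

Liang ($75,700): Caregiver Credit: base = 5 × $6,475 = $32,375. $75,700 is at or below the $84,600 threshold, so the full $32,375 applies. Commuter Credit: 10% of the $46,900 excess over $28,800 is $4,690 ≥ base, so the credit is $0. total $32,375 + $0 = $32,375
Henrik ($1,531,050): Caregiver Credit: base = 5 × $6,475 = $32,375. 2% of the $1,446,450 excess over $84,600 is $28,929; credit = $32,375 − $28,929 = $3,446. Commuter Credit: 10% of the $1,502,250 excess over $28,800 is $150,225 ≥ base, so the credit is $0. total $3,446 + $0 = $3,446
Difference: |$32,375 − $3,446| = $28,929.

$28,929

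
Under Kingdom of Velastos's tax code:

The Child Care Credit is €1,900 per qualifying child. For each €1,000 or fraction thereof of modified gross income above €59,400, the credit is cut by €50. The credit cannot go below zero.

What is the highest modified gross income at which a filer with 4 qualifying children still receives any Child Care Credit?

€210,400

Full credit = 4 × €1,900 = €7,600.
After 151 increments the reduction is 151 × €50 = €7,550, leaving €50; one more increment wipes it out. Increment 151 ends at excess 151 × €1,000 = €151,000, so the highest qualifying income is €59,400 + €151,000 = €210,400.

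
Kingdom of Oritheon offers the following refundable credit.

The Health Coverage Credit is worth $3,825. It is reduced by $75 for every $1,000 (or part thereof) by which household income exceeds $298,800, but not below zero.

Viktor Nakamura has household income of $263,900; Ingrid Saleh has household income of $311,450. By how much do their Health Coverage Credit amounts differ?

Viktor ($263,900): Health Coverage Credit: $263,900 is at or below the $298,800 threshold, so the full $3,825 applies.
Ingrid ($311,450): Health Coverage Credit: income exceeds $298,800 by $12,650, which is 13 full-or-partial $1,000 increments; reduction = 13 × $75 = $975, leaving $2,850.
Difference: |$3,825 − $2,850| = $975.

$975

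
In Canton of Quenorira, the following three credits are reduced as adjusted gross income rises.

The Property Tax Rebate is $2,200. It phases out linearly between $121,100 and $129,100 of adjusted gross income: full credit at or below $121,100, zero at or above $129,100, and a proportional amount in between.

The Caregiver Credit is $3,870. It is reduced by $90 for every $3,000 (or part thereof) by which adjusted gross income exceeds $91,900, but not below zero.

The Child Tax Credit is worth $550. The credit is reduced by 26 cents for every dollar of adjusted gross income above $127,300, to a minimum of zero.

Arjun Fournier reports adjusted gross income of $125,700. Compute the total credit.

Property Tax Rebate: $125,700 is $4,600 into a $8,000 phase-out range, leaving 3,400/8,000 of the credit: $2,200 × 3,400/8,000 = $935.
Caregiver Credit: income exceeds $91,900 by $33,800, which is 12 full-or-partial $3,000 increments; reduction = 12 × $90 = $1,080, leaving $2,790.
Child Tax Credit: $125,700 is at or below the $127,300 threshold, so the full $550 applies.
Total: $935 + $2,790 + $550 = $4,275.

$4,275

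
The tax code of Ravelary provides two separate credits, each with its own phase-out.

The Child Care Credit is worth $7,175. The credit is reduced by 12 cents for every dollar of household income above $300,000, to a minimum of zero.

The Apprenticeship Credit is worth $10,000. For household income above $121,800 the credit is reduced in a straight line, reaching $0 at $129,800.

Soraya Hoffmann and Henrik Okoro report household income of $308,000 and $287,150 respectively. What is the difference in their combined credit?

$960

Soraya ($308,000): Child Care Credit: 12% of the $8,000 excess over $300,000 is $960; credit = $7,175 − $960 = $6,215. Apprenticeship Credit: $308,000 is at or above $129,800, so the credit is $0. total $6,215 + $0 = $6,215
Henrik ($287,150): Child Care Credit: $287,150 is at or below the $300,000 threshold, so the full $7,175 applies. Apprenticeship Credit: $287,150 is at or above $129,800, so the credit is $0. total $7,175 + $0 = $7,175
Difference: |$6,215 − $7,175| = $960.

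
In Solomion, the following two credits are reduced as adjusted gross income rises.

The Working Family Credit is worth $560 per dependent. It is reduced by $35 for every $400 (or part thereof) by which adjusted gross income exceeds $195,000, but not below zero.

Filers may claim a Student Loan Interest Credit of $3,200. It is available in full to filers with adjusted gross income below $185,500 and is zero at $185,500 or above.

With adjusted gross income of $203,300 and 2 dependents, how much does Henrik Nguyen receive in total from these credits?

Working Family Credit: base = 2 × $560 = $1,120. income exceeds $195,000 by $8,300, which is 21 full-or-partial $400 increments; reduction = 21 × $35 = $735, leaving $385.
Student Loan Interest Credit: $203,300 meets or exceeds the $185,500 cutoff, so the credit is $0.
Total: $385 + $0 = $385.

$385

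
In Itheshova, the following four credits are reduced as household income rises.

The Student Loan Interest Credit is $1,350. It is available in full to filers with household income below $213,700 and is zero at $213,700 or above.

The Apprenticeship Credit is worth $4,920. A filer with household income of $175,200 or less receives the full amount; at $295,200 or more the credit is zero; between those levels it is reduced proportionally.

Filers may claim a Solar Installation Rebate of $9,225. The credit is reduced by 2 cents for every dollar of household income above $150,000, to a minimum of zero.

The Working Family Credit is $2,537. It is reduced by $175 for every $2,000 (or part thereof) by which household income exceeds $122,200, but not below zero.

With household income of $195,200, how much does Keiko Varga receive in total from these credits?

$13,771

Student Loan Interest Credit: $195,200 is below the $213,700 cutoff, so the full $1,350 applies.
Apprenticeship Credit: $195,200 is $20,000 into a $120,000 phase-out range, leaving 100,000/120,000 of the credit: $4,920 × 100,000/120,000 = $4,100.
Solar Installation Rebate: 2% of the $45,200 excess over $150,000 is $904; credit = $9,225 − $904 = $8,321.
Working Family Credit: income exceeds $122,200 by $73,000 → 37 increments × $175 = $6,475 ≥ base, so the credit is $0.
Total: $1,350 + $4,100 + $8,321 + $0 = $13,771.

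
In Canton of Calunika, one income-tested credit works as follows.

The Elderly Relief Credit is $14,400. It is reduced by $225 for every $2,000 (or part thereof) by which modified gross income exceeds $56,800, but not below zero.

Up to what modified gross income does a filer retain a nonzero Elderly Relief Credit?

After 63 increments the reduction is 63 × $225 = $14,175, leaving $225; one more increment wipes it out. Increment 63 ends at excess 63 × $2,000 = $126,000, so the highest qualifying income is $56,800 + $126,000 = $182,800.

$182,800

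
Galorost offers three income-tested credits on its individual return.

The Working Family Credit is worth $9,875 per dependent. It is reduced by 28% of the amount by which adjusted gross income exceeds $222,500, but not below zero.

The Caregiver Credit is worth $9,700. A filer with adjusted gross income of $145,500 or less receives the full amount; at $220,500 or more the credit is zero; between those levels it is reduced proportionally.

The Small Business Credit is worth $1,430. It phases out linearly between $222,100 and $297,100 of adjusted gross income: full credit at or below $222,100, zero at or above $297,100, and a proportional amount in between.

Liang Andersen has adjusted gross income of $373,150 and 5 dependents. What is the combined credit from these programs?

Working Family Credit: base = 5 × $9,875 = $49,375. 28% of the $150,650 excess over $222,500 is $42,182; credit = $49,375 − $42,182 = $7,193.
Caregiver Credit: $373,150 is at or above $220,500, so the credit is $0.
Small Business Credit: $373,150 is at or above $297,100, so the credit is $0.
Total: $7,193 + $0 + $0 = $7,193.

$7,193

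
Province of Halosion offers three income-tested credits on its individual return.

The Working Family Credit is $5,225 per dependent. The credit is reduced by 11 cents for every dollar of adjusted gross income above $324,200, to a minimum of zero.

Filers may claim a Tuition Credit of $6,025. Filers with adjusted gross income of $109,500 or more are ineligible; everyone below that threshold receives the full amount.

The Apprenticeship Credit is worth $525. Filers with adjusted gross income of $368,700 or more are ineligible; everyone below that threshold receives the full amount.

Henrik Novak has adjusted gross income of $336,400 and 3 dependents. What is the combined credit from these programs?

$14,858

Working Family Credit: base = 3 × $5,225 = $15,675. 11% of the $12,200 excess over $324,200 is $1,342; credit = $15,675 − $1,342 = $14,333.
Tuition Credit: $336,400 meets or exceeds the $109,500 cutoff, so the credit is $0.
Apprenticeship Credit: $336,400 is below the $368,700 cutoff, so the full $525 applies.
Total: $14,333 + $0 + $525 = $14,858.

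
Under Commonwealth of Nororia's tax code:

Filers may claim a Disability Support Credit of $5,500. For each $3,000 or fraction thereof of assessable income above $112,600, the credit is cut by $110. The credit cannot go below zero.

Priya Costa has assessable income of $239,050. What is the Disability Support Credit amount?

Disability Support Credit: income exceeds $112,600 by $126,450, which is 43 full-or-partial $3,000 increments; reduction = 43 × $110 = $4,730, leaving $770.

$770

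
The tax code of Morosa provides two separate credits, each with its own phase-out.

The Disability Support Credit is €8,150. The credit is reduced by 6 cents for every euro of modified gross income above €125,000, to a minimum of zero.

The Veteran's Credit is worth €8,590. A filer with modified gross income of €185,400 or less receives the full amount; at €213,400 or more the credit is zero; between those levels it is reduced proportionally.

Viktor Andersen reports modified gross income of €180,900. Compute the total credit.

€13,386

Disability Support Credit: 6% of the €55,900 excess over €125,000 is €3,354; credit = €8,150 − €3,354 = €4,796.
Veteran's Credit: €180,900 is at or below the €185,400 threshold, so the full €8,590 applies.
Total: €4,796 + €8,590 = €13,386.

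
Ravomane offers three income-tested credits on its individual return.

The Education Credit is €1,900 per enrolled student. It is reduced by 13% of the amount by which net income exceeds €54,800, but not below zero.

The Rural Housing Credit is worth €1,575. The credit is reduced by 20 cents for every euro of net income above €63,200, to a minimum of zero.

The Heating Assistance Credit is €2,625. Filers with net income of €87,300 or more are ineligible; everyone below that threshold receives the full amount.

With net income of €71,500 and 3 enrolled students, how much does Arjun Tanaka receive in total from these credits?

Education Credit: base = 3 × €1,900 = €5,700. 13% of the €16,700 excess over €54,800 is €2,171; credit = €5,700 − €2,171 = €3,529.
Rural Housing Credit: 20% of the €8,300 excess over €63,200 is €1,660 ≥ base, so the credit is €0.
Heating Assistance Credit: €71,500 is below the €87,300 cutoff, so the full €2,625 applies.
Total: €3,529 + €0 + €2,625 = €6,154.

€6,154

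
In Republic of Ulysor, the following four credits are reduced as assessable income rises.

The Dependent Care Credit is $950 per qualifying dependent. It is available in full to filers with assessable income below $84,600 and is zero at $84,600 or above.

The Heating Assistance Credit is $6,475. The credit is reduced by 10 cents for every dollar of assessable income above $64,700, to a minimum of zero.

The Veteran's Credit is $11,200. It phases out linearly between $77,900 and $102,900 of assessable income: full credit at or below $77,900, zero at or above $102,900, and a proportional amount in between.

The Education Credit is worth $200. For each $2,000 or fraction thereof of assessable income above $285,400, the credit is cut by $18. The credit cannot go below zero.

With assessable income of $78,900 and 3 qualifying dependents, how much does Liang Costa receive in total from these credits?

$18,857

Dependent Care Credit: base = 3 × $950 = $2,850. $78,900 is below the $84,600 cutoff, so the full $2,850 applies.
Heating Assistance Credit: 10% of the $14,200 excess over $64,700 is $1,420; credit = $6,475 − $1,420 = $5,055.
Veteran's Credit: $78,900 is $1,000 into a $25,000 phase-out range, leaving 24,000/25,000 of the credit: $11,200 × 24,000/25,000 = $10,752.
Education Credit: $78,900 is at or below the $285,400 threshold, so the full $200 applies.
Total: $2,850 + $5,055 + $10,752 + $200 = $18,857.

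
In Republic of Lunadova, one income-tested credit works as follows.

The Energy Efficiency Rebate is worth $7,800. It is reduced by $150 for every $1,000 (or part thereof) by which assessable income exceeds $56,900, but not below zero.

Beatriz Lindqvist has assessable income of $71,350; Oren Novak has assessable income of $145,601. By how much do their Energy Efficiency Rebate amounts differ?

$5,550

Beatriz ($71,350): Energy Efficiency Rebate: income exceeds $56,900 by $14,450, which is 15 full-or-partial $1,000 increments; reduction = 15 × $150 = $2,250, leaving $5,550.
Oren ($145,601): Energy Efficiency Rebate: income exceeds $56,900 by $88,701 → 89 increments × $150 = $13,350 ≥ base, so the credit is $0.
Difference: |$5,550 − $0| = $5,550.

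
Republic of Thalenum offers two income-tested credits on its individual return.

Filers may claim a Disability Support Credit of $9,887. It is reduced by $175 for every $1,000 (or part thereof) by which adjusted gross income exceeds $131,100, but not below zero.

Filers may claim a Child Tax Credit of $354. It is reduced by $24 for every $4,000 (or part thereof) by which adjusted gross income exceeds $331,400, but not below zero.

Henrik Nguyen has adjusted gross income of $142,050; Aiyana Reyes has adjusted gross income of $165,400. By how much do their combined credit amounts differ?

$4,200

Henrik ($142,050): Disability Support Credit: income exceeds $131,100 by $10,950, which is 11 full-or-partial $1,000 increments; reduction = 11 × $175 = $1,925, leaving $7,962. Child Tax Credit: $142,050 is at or below the $331,400 threshold, so the full $354 applies. total $7,962 + $354 = $8,316
Aiyana ($165,400): Disability Support Credit: income exceeds $131,100 by $34,300, which is 35 full-or-partial $1,000 increments; reduction = 35 × $175 = $6,125, leaving $3,762. Child Tax Credit: $165,400 is at or below the $331,400 threshold, so the full $354 applies. total $3,762 + $354 = $4,116
Difference: |$8,316 − $4,116| = $4,200.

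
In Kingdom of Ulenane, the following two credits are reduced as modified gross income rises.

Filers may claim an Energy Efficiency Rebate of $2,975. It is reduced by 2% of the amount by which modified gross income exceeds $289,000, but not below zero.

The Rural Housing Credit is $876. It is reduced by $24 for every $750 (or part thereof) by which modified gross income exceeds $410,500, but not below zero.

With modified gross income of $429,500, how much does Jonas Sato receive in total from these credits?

$417

Energy Efficiency Rebate: 2% of the $140,500 excess over $289,000 is $2,810; credit = $2,975 − $2,810 = $165.
Rural Housing Credit: income exceeds $410,500 by $19,000, which is 26 full-or-partial $750 increments; reduction = 26 × $24 = $624, leaving $252.
Total: $165 + $252 = $417.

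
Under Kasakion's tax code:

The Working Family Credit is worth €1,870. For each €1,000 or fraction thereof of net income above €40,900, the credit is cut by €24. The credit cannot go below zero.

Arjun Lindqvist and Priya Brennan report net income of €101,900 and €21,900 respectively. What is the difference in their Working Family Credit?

€1,464

Arjun (€101,900): Working Family Credit: income exceeds €40,900 by €61,000, which is 61 full-or-partial €1,000 increments; reduction = 61 × €24 = €1,464, leaving €406.
Priya (€21,900): Working Family Credit: €21,900 is at or below the €40,900 threshold, so the full €1,870 applies.
Difference: |€406 − €1,870| = €1,464.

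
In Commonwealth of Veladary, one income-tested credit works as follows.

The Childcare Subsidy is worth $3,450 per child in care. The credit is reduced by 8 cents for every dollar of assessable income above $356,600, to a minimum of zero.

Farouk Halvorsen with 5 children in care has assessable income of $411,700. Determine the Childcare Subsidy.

$12,842

Childcare Subsidy: base = 5 × $3,450 = $17,250. 8% of the $55,100 excess over $356,600 is $4,408; credit = $17,250 − $4,408 = $12,842.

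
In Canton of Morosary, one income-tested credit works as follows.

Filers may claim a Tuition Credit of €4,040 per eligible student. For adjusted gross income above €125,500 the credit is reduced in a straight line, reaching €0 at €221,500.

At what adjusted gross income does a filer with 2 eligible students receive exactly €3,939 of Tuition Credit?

Full credit = 2 × €4,040 = €8,080.
€3,939 is 3,939/8,080 of the full €8,080, so 4,141/8,080 of the €96,000 range has been used: income = €125,500 + €96,000 × 4,141/8,080 = €174,700.

€174,700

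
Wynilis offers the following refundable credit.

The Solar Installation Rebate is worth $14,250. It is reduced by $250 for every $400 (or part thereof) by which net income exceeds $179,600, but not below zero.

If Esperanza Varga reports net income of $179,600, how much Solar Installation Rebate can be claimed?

$14,250

Solar Installation Rebate: $179,600 is at or below the $179,600 threshold, so the full $14,250 applies.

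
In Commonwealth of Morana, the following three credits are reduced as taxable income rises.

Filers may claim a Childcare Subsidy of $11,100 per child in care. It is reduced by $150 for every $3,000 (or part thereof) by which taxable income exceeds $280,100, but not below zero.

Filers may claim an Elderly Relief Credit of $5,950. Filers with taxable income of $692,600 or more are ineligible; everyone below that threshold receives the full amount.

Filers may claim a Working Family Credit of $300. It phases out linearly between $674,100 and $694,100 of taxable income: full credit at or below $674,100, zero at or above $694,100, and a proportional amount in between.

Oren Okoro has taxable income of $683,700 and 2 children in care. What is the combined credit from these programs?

Childcare Subsidy: base = 2 × $11,100 = $22,200. income exceeds $280,100 by $403,600, which is 135 full-or-partial $3,000 increments; reduction = 135 × $150 = $20,250, leaving $1,950.
Elderly Relief Credit: $683,700 is below the $692,600 cutoff, so the full $5,950 applies.
Working Family Credit: $683,700 is $9,600 into a $20,000 phase-out range, leaving 10,400/20,000 of the credit: $300 × 10,400/20,000 = $156.
Total: $1,950 + $5,950 + $156 = $8,056.

$8,056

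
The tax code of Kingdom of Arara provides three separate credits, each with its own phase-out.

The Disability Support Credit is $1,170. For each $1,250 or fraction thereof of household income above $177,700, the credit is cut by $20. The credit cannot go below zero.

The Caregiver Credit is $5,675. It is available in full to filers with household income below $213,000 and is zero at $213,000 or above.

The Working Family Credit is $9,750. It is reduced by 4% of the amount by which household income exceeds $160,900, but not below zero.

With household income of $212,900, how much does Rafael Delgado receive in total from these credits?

$13,935

Disability Support Credit: income exceeds $177,700 by $35,200, which is 29 full-or-partial $1,250 increments; reduction = 29 × $20 = $580, leaving $590.
Caregiver Credit: $212,900 is below the $213,000 cutoff, so the full $5,675 applies.
Working Family Credit: 4% of the $52,000 excess over $160,900 is $2,080; credit = $9,750 − $2,080 = $7,670.
Total: $590 + $5,675 + $7,670 = $13,935.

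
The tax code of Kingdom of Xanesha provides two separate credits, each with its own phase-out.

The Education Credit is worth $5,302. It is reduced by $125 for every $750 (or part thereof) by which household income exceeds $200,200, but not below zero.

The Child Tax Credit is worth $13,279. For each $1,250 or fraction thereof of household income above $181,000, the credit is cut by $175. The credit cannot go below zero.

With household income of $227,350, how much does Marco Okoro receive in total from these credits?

$7,306

Education Credit: income exceeds $200,200 by $27,150, which is 37 full-or-partial $750 increments; reduction = 37 × $125 = $4,625, leaving $677.
Child Tax Credit: income exceeds $181,000 by $46,350, which is 38 full-or-partial $1,250 increments; reduction = 38 × $175 = $6,650, leaving $6,629.
Total: $677 + $6,629 = $7,306.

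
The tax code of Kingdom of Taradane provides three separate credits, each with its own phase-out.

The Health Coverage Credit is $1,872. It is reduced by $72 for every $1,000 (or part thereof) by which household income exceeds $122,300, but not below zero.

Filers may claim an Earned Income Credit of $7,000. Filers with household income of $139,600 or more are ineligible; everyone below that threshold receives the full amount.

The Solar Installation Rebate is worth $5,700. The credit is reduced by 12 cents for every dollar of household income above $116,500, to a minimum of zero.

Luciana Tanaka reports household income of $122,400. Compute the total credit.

Health Coverage Credit: income exceeds $122,300 by $100, which is 1 full-or-partial $1,000 increment; reduction = 1 × $72 = $72, leaving $1,800.
Earned Income Credit: $122,400 is below the $139,600 cutoff, so the full $7,000 applies.
Solar Installation Rebate: 12% of the $5,900 excess over $116,500 is $708; credit = $5,700 − $708 = $4,992.
Total: $1,800 + $7,000 + $4,992 = $13,792.

$13,792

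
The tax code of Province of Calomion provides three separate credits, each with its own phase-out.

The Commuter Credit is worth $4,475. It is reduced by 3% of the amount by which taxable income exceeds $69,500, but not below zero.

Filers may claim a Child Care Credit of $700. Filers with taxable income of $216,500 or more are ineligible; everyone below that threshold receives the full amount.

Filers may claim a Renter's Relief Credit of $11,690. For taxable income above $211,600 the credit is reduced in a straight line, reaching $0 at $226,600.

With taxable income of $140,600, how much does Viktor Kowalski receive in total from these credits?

$14,732

Commuter Credit: 3% of the $71,100 excess over $69,500 is $2,133; credit = $4,475 − $2,133 = $2,342.
Child Care Credit: $140,600 is below the $216,500 cutoff, so the full $700 applies.
Renter's Relief Credit: $140,600 is at or below the $211,600 threshold, so the full $11,690 applies.
Total: $2,342 + $700 + $11,690 = $14,732.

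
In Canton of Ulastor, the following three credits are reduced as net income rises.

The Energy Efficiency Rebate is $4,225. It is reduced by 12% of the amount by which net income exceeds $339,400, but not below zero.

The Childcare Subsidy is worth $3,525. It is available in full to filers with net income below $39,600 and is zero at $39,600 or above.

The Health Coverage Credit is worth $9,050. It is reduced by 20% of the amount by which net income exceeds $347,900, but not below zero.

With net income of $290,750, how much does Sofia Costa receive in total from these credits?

$13,275

Energy Efficiency Rebate: $290,750 is at or below the $339,400 threshold, so the full $4,225 applies.
Childcare Subsidy: $290,750 meets or exceeds the $39,600 cutoff, so the credit is $0.
Health Coverage Credit: $290,750 is at or below the $347,900 threshold, so the full $9,050 applies.
Total: $4,225 + $0 + $9,050 = $13,275.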